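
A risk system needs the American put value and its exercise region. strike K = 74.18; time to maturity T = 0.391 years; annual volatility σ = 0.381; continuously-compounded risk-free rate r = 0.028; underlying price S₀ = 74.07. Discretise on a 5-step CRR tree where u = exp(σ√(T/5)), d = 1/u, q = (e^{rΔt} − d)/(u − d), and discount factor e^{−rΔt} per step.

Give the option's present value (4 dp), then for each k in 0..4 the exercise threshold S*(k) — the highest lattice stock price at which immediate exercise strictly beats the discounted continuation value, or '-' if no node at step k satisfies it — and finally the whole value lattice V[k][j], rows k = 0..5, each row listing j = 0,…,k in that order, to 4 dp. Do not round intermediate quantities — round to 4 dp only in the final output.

price = 7.0745
boundary = - - - 53.8057 59.8549
tree:
7.0745
10.4873 3.4631
14.9704 5.7486 1.0388
20.3743 9.2691 2.0163 0.0000
25.8122 14.3251 3.9135 0.0000 0.0000
30.7004 20.3743 7.5958 0.0000 0.0000 0.0000

params: Δt=0.07820 u=1.11243 d=0.89894 q=0.48366 e^(-rΔt)=0.99781
t_5 payoffs: 30.7004 20.3743 7.5958 0.0000 0.0000 0.0000
t_4: node(4,0) S=48.3678 payoff=25.8122 vs cont=25.6499 → 25.8122 [stop]  node(4,1) S=59.8549 payoff=14.3251 vs cont=14.1629 → 14.3251 [stop]  node(4,2) S=74.0700 payoff=0.1100 vs cont=3.9135 → 3.9135 [wait]  node(4,3) S=91.6611 payoff=0.0000 vs cont=0.0000 → 0.0000 [wait]  node(4,4) S=113.4300 payoff=0.0000 vs cont=0.0000 → 0.0000 [wait]  ⇒ S*(4)=59.8549
t_3: node(3,0) S=53.8057 payoff=20.3743 vs cont=20.2121 → 20.3743 [stop]  node(3,1) S=66.5842 payoff=7.5958 vs cont=9.2691 → 9.2691 [wait]  node(3,2) S=82.3974 payoff=0.0000 vs cont=2.0163 → 2.0163 [wait]  node(3,3) S=101.9663 payoff=0.0000 vs cont=0.0000 → 0.0000 [wait]  ⇒ S*(3)=53.8057
t_2: node(2,0) S=59.8549 payoff=14.3251 vs cont=14.9704 → 14.9704 [wait]  node(2,1) S=74.0700 payoff=0.1100 vs cont=5.7486 → 5.7486 [wait]  node(2,2) S=91.6611 payoff=0.0000 vs cont=1.0388 → 1.0388 [wait]  ⇒ S*(2)=-
t_1: node(1,0) S=66.5842 payoff=7.5958 vs cont=10.4873 → 10.4873 [wait]  node(1,1) S=82.3974 payoff=0.0000 vs cont=3.4631 → 3.4631 [wait]  ⇒ S*(1)=-
t_0: node(0,0) S=74.0700 payoff=0.1100 vs cont=7.0745 → 7.0745 [wait]  ⇒ S*(0)=-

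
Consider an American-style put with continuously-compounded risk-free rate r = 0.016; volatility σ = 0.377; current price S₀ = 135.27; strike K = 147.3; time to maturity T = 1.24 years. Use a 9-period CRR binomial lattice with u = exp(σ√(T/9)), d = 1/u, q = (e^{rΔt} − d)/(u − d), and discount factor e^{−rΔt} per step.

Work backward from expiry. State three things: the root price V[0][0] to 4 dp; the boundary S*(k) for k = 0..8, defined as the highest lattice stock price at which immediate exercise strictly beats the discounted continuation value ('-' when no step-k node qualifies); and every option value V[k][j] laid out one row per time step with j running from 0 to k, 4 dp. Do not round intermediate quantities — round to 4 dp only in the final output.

Δt=0.13778, u=1.15020, d=0.86941, q=0.47293, disc=e^(-rΔt)=0.99780
k=9 terminal: V=max(K-S,0) → 108.9082 96.5091 80.1056 58.4043 29.6944 0.0000 0.0000 0.0000 0.0000 0.0000
k=8: j=0 S=44.1583 intr=103.1417 cont=102.8173 V=103.1417[EX]; j=1 S=58.4197 intr=88.8803 cont=88.5559 V=88.8803[EX]; j=2 S=77.2871 intr=70.0129 cont=69.6886 V=70.0129[EX]; j=3 S=102.2479 intr=45.0521 cont=44.7278 V=45.0521[EX]; j=4 S=135.2700 intr=12.0300 cont=15.6165 V=15.6165[hold]; j=5 S=178.9570 intr=0.0000 cont=0.0000 V=0.0000[hold]; j=6 S=236.7533 intr=0.0000 cont=0.0000 V=0.0000[hold]; j=7 S=313.2156 intr=0.0000 cont=0.0000 V=0.0000[hold]; j=8 S=414.3722 intr=0.0000 cont=0.0000 V=0.0000[hold]  S*(8)=102.2479
k=7: j=0 S=50.7909 intr=96.5091 cont=96.1847 V=96.5091[EX]; j=1 S=67.1944 intr=80.1056 cont=79.7812 V=80.1056[EX]; j=2 S=88.8957 intr=58.4043 cont=58.0800 V=58.4043[EX]; j=3 S=117.6056 intr=29.6944 cont=31.0625 V=31.0625[hold]; j=4 S=155.5877 intr=0.0000 cont=8.2128 V=8.2128[hold]; j=5 S=205.8365 intr=0.0000 cont=0.0000 V=0.0000[hold]; j=6 S=272.3138 intr=0.0000 cont=0.0000 V=0.0000[hold]; j=7 S=360.2608 intr=0.0000 cont=0.0000 V=0.0000[hold]  S*(7)=88.8957
k=6: j=0 S=58.4197 intr=88.8803 cont=88.5559 V=88.8803[EX]; j=1 S=77.2871 intr=70.0129 cont=69.6886 V=70.0129[EX]; j=2 S=102.2479 intr=45.0521 cont=45.3734 V=45.3734[hold]; j=3 S=135.2700 intr=12.0300 cont=20.2116 V=20.2116[hold]; j=4 S=178.9570 intr=0.0000 cont=4.3192 V=4.3192[hold]; j=5 S=236.7533 intr=0.0000 cont=0.0000 V=0.0000[hold]; j=6 S=313.2156 intr=0.0000 cont=0.0000 V=0.0000[hold]  S*(6)=77.2871
k=5: j=0 S=67.1944 intr=80.1056 cont=79.7812 V=80.1056[EX]; j=1 S=88.8957 intr=58.4043 cont=58.2316 V=58.4043[EX]; j=2 S=117.6056 intr=29.6944 cont=33.3998 V=33.3998[hold]; j=3 S=155.5877 intr=0.0000 cont=12.6676 V=12.6676[hold]; j=4 S=205.8365 intr=0.0000 cont=2.2715 V=2.2715[hold]; j=5 S=272.3138 intr=0.0000 cont=0.0000 V=0.0000[hold]  S*(5)=88.8957
k=4: j=0 S=77.2871 intr=70.0129 cont=69.6886 V=70.0129[EX]; j=1 S=102.2479 intr=45.0521 cont=46.4763 V=46.4763[hold]; j=2 S=135.2700 intr=12.0300 cont=23.5429 V=23.5429[hold]; j=3 S=178.9570 intr=0.0000 cont=7.7339 V=7.7339[hold]; j=4 S=236.7533 intr=0.0000 cont=1.1946 V=1.1946[hold]  S*(4)=77.2871
k=3: j=0 S=88.8957 intr=58.4043 cont=58.7520 V=58.7520[hold]; j=1 S=117.6056 intr=29.6944 cont=35.5519 V=35.5519[hold]; j=2 S=155.5877 intr=0.0000 cont=16.0309 V=16.0309[hold]; j=3 S=205.8365 intr=0.0000 cont=4.6310 V=4.6310[hold]  S*(3)=-
k=2: j=0 S=102.2479 intr=45.0521 cont=47.6747 V=47.6747[hold]; j=1 S=135.2700 intr=12.0300 cont=26.2618 V=26.2618[hold]; j=2 S=178.9570 intr=0.0000 cont=10.6161 V=10.6161[hold]  S*(2)=-
k=1: j=0 S=117.6056 intr=29.6944 cont=37.4652 V=37.4652[hold]; j=1 S=155.5877 intr=0.0000 cont=18.8209 V=18.8209[hold]  S*(1)=-
k=0: j=0 S=135.2700 intr=12.0300 cont=28.5846 V=28.5846[hold]  S*(0)=-

price = 28.5846
boundary = - - - - 77.2871 88.8957 77.2871 88.8957 102.2479
tree:
28.5846
37.4652 18.8209
47.6747 26.2618 10.6161
58.7520 35.5519 16.0309 4.6310
70.0129 46.4763 23.5429 7.7339 1.1946
80.1056 58.4043 33.3998 12.6676 2.2715 0.0000
88.8803 70.0129 45.3734 20.2116 4.3192 0.0000 0.0000
96.5091 80.1056 58.4043 31.0625 8.2128 0.0000 0.0000 0.0000
103.1417 88.8803 70.0129 45.0521 15.6165 0.0000 0.0000 0.0000 0.0000
108.9082 96.5091 80.1056 58.4043 29.6944 0.0000 0.0000 0.0000 0.0000 0.0000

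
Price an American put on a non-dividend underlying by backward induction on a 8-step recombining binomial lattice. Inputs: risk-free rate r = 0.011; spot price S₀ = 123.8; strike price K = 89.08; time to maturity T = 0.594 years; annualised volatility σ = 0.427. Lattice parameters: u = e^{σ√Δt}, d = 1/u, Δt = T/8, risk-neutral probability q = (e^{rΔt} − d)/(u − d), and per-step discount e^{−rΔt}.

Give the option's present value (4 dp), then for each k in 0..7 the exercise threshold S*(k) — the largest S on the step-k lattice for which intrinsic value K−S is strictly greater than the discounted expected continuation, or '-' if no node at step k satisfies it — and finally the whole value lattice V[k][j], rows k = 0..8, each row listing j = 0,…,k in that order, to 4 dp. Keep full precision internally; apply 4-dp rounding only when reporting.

price = 2.8855
boundary = - - - - - - 61.5932 69.1933
tree:
2.8855
4.5074 1.0939
6.8970 1.8682 0.2380
10.2916 3.1486 0.4532 0.0000
14.8888 5.2168 0.8630 0.0000 0.0000
20.7238 8.4510 1.6434 0.0000 0.0000 0.0000
27.4868 13.2681 3.1295 0.0000 0.0000 0.0000 0.0000
34.2521 19.8867 5.9595 0.0000 0.0000 0.0000 0.0000 0.0000
40.2743 27.4868 11.3488 0.0000 0.0000 0.0000 0.0000 0.0000 0.0000

Δt=0.07425, u=1.12339, d=0.89016, q=0.47445, disc=e^(-rΔt)=0.99918
k=8 terminal: V=max(K-S,0) → 40.2743 27.4868 11.3488 0.0000 0.0000 0.0000 0.0000 0.0000 0.0000
k=7: j=0 S=54.8279 intr=34.2521 cont=34.1794 V=34.2521[EX]; j=1 S=69.1933 intr=19.8867 cont=19.8140 V=19.8867[EX]; j=2 S=87.3226 intr=1.7574 cont=5.9595 V=5.9595[hold]; j=3 S=110.2020 intr=0.0000 cont=0.0000 V=0.0000[hold]; j=4 S=139.0759 intr=0.0000 cont=0.0000 V=0.0000[hold]; j=5 S=175.5151 intr=0.0000 cont=0.0000 V=0.0000[hold]; j=6 S=221.5017 intr=0.0000 cont=0.0000 V=0.0000[hold]; j=7 S=279.5373 intr=0.0000 cont=0.0000 V=0.0000[hold]  S*(7)=69.1933
k=6: j=0 S=61.5932 intr=27.4868 cont=27.4141 V=27.4868[EX]; j=1 S=77.7312 intr=11.3488 cont=13.2681 V=13.2681[hold]; j=2 S=98.0975 intr=0.0000 cont=3.1295 V=3.1295[hold]; j=3 S=123.8000 intr=0.0000 cont=0.0000 V=0.0000[hold]; j=4 S=156.2368 intr=0.0000 cont=0.0000 V=0.0000[hold]; j=5 S=197.1723 intr=0.0000 cont=0.0000 V=0.0000[hold]; j=6 S=248.8332 intr=0.0000 cont=0.0000 V=0.0000[hold]  S*(6)=61.5932
k=5: j=0 S=69.1933 intr=19.8867 cont=20.7238 V=20.7238[hold]; j=1 S=87.3226 intr=1.7574 cont=8.4510 V=8.4510[hold]; j=2 S=110.2020 intr=0.0000 cont=1.6434 V=1.6434[hold]; j=3 S=139.0759 intr=0.0000 cont=0.0000 V=0.0000[hold]; j=4 S=175.5151 intr=0.0000 cont=0.0000 V=0.0000[hold]; j=5 S=221.5017 intr=0.0000 cont=0.0000 V=0.0000[hold]  S*(5)=-
k=4: j=0 S=77.7312 intr=11.3488 cont=14.8888 V=14.8888[hold]; j=1 S=98.0975 intr=0.0000 cont=5.2168 V=5.2168[hold]; j=2 S=123.8000 intr=0.0000 cont=0.8630 V=0.8630[hold]; j=3 S=156.2368 intr=0.0000 cont=0.0000 V=0.0000[hold]; j=4 S=197.1723 intr=0.0000 cont=0.0000 V=0.0000[hold]  S*(4)=-
k=3: j=0 S=87.3226 intr=1.7574 cont=10.2916 V=10.2916[hold]; j=1 S=110.2020 intr=0.0000 cont=3.1486 V=3.1486[hold]; j=2 S=139.0759 intr=0.0000 cont=0.4532 V=0.4532[hold]; j=3 S=175.5151 intr=0.0000 cont=0.0000 V=0.0000[hold]  S*(3)=-
k=2: j=0 S=98.0975 intr=0.0000 cont=6.8970 V=6.8970[hold]; j=1 S=123.8000 intr=0.0000 cont=1.8682 V=1.8682[hold]; j=2 S=156.2368 intr=0.0000 cont=0.2380 V=0.2380[hold]  S*(2)=-
k=1: j=0 S=110.2020 intr=0.0000 cont=4.5074 V=4.5074[hold]; j=1 S=139.0759 intr=0.0000 cont=1.0939 V=1.0939[hold]  S*(1)=-
k=0: j=0 S=123.8000 intr=0.0000 cont=2.8855 V=2.8855[hold]  S*(0)=-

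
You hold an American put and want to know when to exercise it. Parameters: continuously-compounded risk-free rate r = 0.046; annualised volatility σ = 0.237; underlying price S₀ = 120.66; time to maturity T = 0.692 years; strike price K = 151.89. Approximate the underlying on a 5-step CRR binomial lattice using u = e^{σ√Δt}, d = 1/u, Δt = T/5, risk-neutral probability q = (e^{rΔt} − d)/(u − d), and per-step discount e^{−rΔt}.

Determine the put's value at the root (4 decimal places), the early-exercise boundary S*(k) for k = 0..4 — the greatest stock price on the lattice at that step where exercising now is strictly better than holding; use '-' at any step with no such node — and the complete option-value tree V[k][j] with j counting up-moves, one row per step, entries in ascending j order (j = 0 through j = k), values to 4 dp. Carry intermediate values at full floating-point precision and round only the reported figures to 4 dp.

params: Δt=0.13840 u=1.09217 d=0.91561 q=0.51414 e^(-rΔt)=0.99365
t_5 payoffs: 74.2462 59.2733 41.4130 20.1084 0.0000 0.0000
t_4: node(4,0) S=84.8004 payoff=67.0896 vs cont=66.1257 → 67.0896 [stop]  node(4,1) S=101.1534 payoff=50.7366 vs cont=49.7726 → 50.7366 [stop]  node(4,2) S=120.6600 payoff=31.2300 vs cont=30.2661 → 31.2300 [stop]  node(4,3) S=143.9282 payoff=7.9618 vs cont=9.7078 → 9.7078 [wait]  node(4,4) S=171.6836 payoff=0.0000 vs cont=0.0000 → 0.0000 [wait]  ⇒ S*(4)=120.6600
t_3: node(3,0) S=92.6167 payoff=59.2733 vs cont=58.3094 → 59.2733 [stop]  node(3,1) S=110.4770 payoff=41.4130 vs cont=40.4491 → 41.4130 [stop]  node(3,2) S=131.7816 payoff=20.1084 vs cont=20.0365 → 20.1084 [stop]  node(3,3) S=157.1945 payoff=0.0000 vs cont=4.6867 → 4.6867 [wait]  ⇒ S*(3)=131.7816
t_2: node(2,0) S=101.1534 payoff=50.7366 vs cont=49.7726 → 50.7366 [stop]  node(2,1) S=120.6600 payoff=31.2300 vs cont=30.2661 → 31.2300 [stop]  node(2,2) S=143.9282 payoff=7.9618 vs cont=12.1021 → 12.1021 [wait]  ⇒ S*(2)=120.6600
t_1: node(1,0) S=110.4770 payoff=41.4130 vs cont=40.4491 → 41.4130 [stop]  node(1,1) S=131.7816 payoff=20.1084 vs cont=21.2598 → 21.2598 [wait]  ⇒ S*(1)=110.4770
t_0: node(0,0) S=120.6600 payoff=31.2300 vs cont=30.8543 → 31.2300 [stop]  ⇒ S*(0)=120.6600

price = 31.2300
boundary = 120.6600 110.4770 120.6600 131.7816 120.6600
tree:
31.2300
41.4130 21.2598
50.7366 31.2300 12.1021
59.2733 41.4130 20.1084 4.6867
67.0896 50.7366 31.2300 9.7078 0.0000
74.2462 59.2733 41.4130 20.1084 0.0000 0.0000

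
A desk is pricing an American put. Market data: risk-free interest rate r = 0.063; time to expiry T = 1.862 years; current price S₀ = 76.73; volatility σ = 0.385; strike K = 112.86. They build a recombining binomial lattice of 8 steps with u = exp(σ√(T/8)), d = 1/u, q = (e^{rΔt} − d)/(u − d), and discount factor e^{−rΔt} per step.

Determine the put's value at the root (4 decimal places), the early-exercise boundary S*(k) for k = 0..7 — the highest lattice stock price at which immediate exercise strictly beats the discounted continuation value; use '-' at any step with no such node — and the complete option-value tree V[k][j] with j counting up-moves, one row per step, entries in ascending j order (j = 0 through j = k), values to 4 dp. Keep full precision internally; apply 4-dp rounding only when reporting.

Δt=0.23275  u=1.20411  d=0.83049  q=0.49323  discount=0.98544
step 8 (expiry): payoffs max(K−S,0) = 95.4965 87.6850 76.3593 59.9383 36.1300 1.6108 0.0000 0.0000 0.0000
step 7: (k=7,j=0): S=20.9076, (K−S)⁺=91.9524, hold=90.3096 ⇒ V=91.9524 exercise | (k=7,j=1): S=30.3135, (K−S)⁺=82.5465, hold=80.9037 ⇒ V=82.5465 exercise | (k=7,j=2): S=43.9509, (K−S)⁺=68.9091, hold=67.2663 ⇒ V=68.9091 exercise | (k=7,j=3): S=63.7235, (K−S)⁺=49.1365, hold=47.4937 ⇒ V=49.1365 exercise | (k=7,j=4): S=92.3913, (K−S)⁺=20.4687, hold=18.8259 ⇒ V=20.4687 exercise | (k=7,j=5): S=133.9562, (K−S)⁺=0.0000, hold=0.8044 ⇒ V=0.8044 continue | (k=7,j=6): S=194.2203, (K−S)⁺=0.0000, hold=0.0000 ⇒ V=0.0000 continue | (k=7,j=7): S=281.5959, (K−S)⁺=0.0000, hold=0.0000 ⇒ V=0.0000 continue  boundary S*=92.3913
step 6: (k=6,j=0): S=25.1750, (K−S)⁺=87.6850, hold=86.0422 ⇒ V=87.6850 exercise | (k=6,j=1): S=36.5007, (K−S)⁺=76.3593, hold=74.7164 ⇒ V=76.3593 exercise | (k=6,j=2): S=52.9217, (K−S)⁺=59.9383, hold=58.2955 ⇒ V=59.9383 exercise | (k=6,j=3): S=76.7300, (K−S)⁺=36.1300, hold=34.4872 ⇒ V=36.1300 exercise | (k=6,j=4): S=111.2492, (K−S)⁺=1.6108, hold=10.6128 ⇒ V=10.6128 continue | (k=6,j=5): S=161.2979, (K−S)⁺=0.0000, hold=0.4017 ⇒ V=0.4017 continue | (k=6,j=6): S=233.8624, (K−S)⁺=0.0000, hold=0.0000 ⇒ V=0.0000 continue  boundary S*=76.7300
step 5: (k=5,j=0): S=30.3135, (K−S)⁺=82.5465, hold=80.9037 ⇒ V=82.5465 exercise | (k=5,j=1): S=43.9509, (K−S)⁺=68.9091, hold=67.2663 ⇒ V=68.9091 exercise | (k=5,j=2): S=63.7235, (K−S)⁺=49.1365, hold=47.4937 ⇒ V=49.1365 exercise | (k=5,j=3): S=92.3913, (K−S)⁺=20.4687, hold=23.2014 ⇒ V=23.2014 continue | (k=5,j=4): S=133.9562, (K−S)⁺=0.0000, hold=5.4952 ⇒ V=5.4952 continue | (k=5,j=5): S=194.2203, (K−S)⁺=0.0000, hold=0.2006 ⇒ V=0.2006 continue  boundary S*=63.7235
step 4: (k=4,j=0): S=36.5007, (K−S)⁺=76.3593, hold=74.7164 ⇒ V=76.3593 exercise | (k=4,j=1): S=52.9217, (K−S)⁺=59.9383, hold=58.2955 ⇒ V=59.9383 exercise | (k=4,j=2): S=76.7300, (K−S)⁺=36.1300, hold=35.8154 ⇒ V=36.1300 exercise | (k=4,j=3): S=111.2492, (K−S)⁺=1.6108, hold=14.2575 ⇒ V=14.2575 continue | (k=4,j=4): S=161.2979, (K−S)⁺=0.0000, hold=2.8418 ⇒ V=2.8418 continue  boundary S*=76.7300
step 3: (k=3,j=0): S=43.9509, (K−S)⁺=68.9091, hold=67.2663 ⇒ V=68.9091 exercise | (k=3,j=1): S=63.7235, (K−S)⁺=49.1365, hold=47.4937 ⇒ V=49.1365 exercise | (k=3,j=2): S=92.3913, (K−S)⁺=20.4687, hold=24.9729 ⇒ V=24.9729 continue | (k=3,j=3): S=133.9562, (K−S)⁺=0.0000, hold=8.5013 ⇒ V=8.5013 continue  boundary S*=63.7235
step 2: (k=2,j=0): S=52.9217, (K−S)⁺=59.9383, hold=58.2955 ⇒ V=59.9383 exercise | (k=2,j=1): S=76.7300, (K−S)⁺=36.1300, hold=36.6764 ⇒ V=36.6764 continue | (k=2,j=2): S=111.2492, (K−S)⁺=1.6108, hold=16.6033 ⇒ V=16.6033 continue  boundary S*=52.9217
step 1: (k=1,j=0): S=63.7235, (K−S)⁺=49.1365, hold=47.7593 ⇒ V=49.1365 exercise | (k=1,j=1): S=92.3913, (K−S)⁺=20.4687, hold=26.3859 ⇒ V=26.3859 continue  boundary S*=63.7235
step 0: (k=0,j=0): S=76.7300, (K−S)⁺=36.1300, hold=37.3633 ⇒ V=37.3633 continue  boundary S*=-

price = 37.3633
boundary = - 63.7235 52.9217 63.7235 76.7300 63.7235 76.7300 92.3913
tree:
37.3633
49.1365 26.3859
59.9383 36.6764 16.6033
68.9091 49.1365 24.9729 8.5013
76.3593 59.9383 36.1300 14.2575 2.8418
82.5465 68.9091 49.1365 23.2014 5.4952 0.2006
87.6850 76.3593 59.9383 36.1300 10.6128 0.4017 0.0000
91.9524 82.5465 68.9091 49.1365 20.4687 0.8044 0.0000 0.0000
95.4965 87.6850 76.3593 59.9383 36.1300 1.6108 0.0000 0.0000 0.0000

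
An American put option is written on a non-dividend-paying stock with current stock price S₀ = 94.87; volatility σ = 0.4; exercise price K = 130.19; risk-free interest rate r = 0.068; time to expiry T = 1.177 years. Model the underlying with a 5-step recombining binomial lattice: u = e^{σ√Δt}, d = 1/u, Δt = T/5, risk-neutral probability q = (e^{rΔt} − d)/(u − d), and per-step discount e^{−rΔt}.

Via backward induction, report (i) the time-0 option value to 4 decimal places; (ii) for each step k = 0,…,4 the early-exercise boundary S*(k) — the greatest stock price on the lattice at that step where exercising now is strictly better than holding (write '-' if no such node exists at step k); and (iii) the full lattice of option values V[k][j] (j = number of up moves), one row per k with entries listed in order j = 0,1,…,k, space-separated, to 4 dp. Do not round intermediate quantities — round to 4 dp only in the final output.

price = 37.6825
boundary = - 78.1348 64.3517 78.1348 94.8700
tree:
37.6825
52.0552 24.1320
65.8383 36.2873 12.4188
77.1900 52.0552 21.2560 3.7351
86.5393 65.8383 35.3200 7.4852 0.0000
94.2394 77.1900 52.0552 15.0004 0.0000 0.0000

params: Δt=0.23540 u=1.21418 d=0.82360 q=0.49295 e^(-rΔt)=0.98412
t_5 payoffs: 94.2394 77.1900 52.0552 15.0004 0.0000 0.0000
t_4: node(4,0) S=43.6507 payoff=86.5393 vs cont=84.4719 → 86.5393 [stop]  node(4,1) S=64.3517 payoff=65.8383 vs cont=63.7709 → 65.8383 [stop]  node(4,2) S=94.8700 payoff=35.3200 vs cont=33.2526 → 35.3200 [stop]  node(4,3) S=139.8614 payoff=0.0000 vs cont=7.4852 → 7.4852 [wait]  node(4,4) S=206.1896 payoff=0.0000 vs cont=0.0000 → 0.0000 [wait]  ⇒ S*(4)=94.8700
t_3: node(3,0) S=53.0000 payoff=77.1900 vs cont=75.1227 → 77.1900 [stop]  node(3,1) S=78.1348 payoff=52.0552 vs cont=49.9878 → 52.0552 [stop]  node(3,2) S=115.1896 payoff=15.0004 vs cont=21.2560 → 21.2560 [wait]  node(3,3) S=169.8174 payoff=0.0000 vs cont=3.7351 → 3.7351 [wait]  ⇒ S*(3)=78.1348
t_2: node(2,0) S=64.3517 payoff=65.8383 vs cont=63.7709 → 65.8383 [stop]  node(2,1) S=94.8700 payoff=35.3200 vs cont=36.2873 → 36.2873 [wait]  node(2,2) S=139.8614 payoff=0.0000 vs cont=12.4188 → 12.4188 [wait]  ⇒ S*(2)=64.3517
t_1: node(1,0) S=78.1348 payoff=52.0552 vs cont=50.4571 → 52.0552 [stop]  node(1,1) S=115.1896 payoff=15.0004 vs cont=24.1320 → 24.1320 [wait]  ⇒ S*(1)=78.1348
t_0: node(0,0) S=94.8700 payoff=35.3200 vs cont=37.6825 → 37.6825 [wait]  ⇒ S*(0)=-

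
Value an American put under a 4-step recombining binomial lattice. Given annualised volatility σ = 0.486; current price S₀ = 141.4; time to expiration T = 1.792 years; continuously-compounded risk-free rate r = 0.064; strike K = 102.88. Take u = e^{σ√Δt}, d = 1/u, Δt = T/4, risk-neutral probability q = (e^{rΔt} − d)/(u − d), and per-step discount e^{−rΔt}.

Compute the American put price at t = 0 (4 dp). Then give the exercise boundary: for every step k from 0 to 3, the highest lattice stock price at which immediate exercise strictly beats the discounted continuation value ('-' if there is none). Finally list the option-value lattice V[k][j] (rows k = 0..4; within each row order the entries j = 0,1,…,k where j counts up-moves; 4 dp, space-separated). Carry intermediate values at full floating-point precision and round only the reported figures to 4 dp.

Δt=0.44800  u=1.38444  d=0.72232  q=0.46332  discount=0.97174
step 4 (expiry): payoffs max(K−S,0) = 64.3892 29.1060 0.0000 0.0000 0.0000
step 3: (k=3,j=0): S=53.2881, (K−S)⁺=49.5919, hold=46.6840 ⇒ V=49.5919 exercise | (k=3,j=1): S=102.1354, (K−S)⁺=0.7446, hold=15.1792 ⇒ V=15.1792 continue | (k=3,j=2): S=195.7594, (K−S)⁺=0.0000, hold=0.0000 ⇒ V=0.0000 continue | (k=3,j=3): S=375.2052, (K−S)⁺=0.0000, hold=0.0000 ⇒ V=0.0000 continue  boundary S*=53.2881
step 2: (k=2,j=0): S=73.7740, (K−S)⁺=29.1060, hold=32.6969 ⇒ V=32.6969 continue | (k=2,j=1): S=141.4000, (K−S)⁺=0.0000, hold=7.9162 ⇒ V=7.9162 continue | (k=2,j=2): S=271.0165, (K−S)⁺=0.0000, hold=0.0000 ⇒ V=0.0000 continue  boundary S*=-
step 1: (k=1,j=0): S=102.1354, (K−S)⁺=0.7446, hold=20.6159 ⇒ V=20.6159 continue | (k=1,j=1): S=195.7594, (K−S)⁺=0.0000, hold=4.1284 ⇒ V=4.1284 continue  boundary S*=-
step 0: (k=0,j=0): S=141.4000, (K−S)⁺=0.0000, hold=12.6102 ⇒ V=12.6102 continue  boundary S*=-

price = 12.6102
boundary = - - - 53.2881
tree:
12.6102
20.6159 4.1284
32.6969 7.9162 0.0000
49.5919 15.1792 0.0000 0.0000
64.3892 29.1060 0.0000 0.0000 0.0000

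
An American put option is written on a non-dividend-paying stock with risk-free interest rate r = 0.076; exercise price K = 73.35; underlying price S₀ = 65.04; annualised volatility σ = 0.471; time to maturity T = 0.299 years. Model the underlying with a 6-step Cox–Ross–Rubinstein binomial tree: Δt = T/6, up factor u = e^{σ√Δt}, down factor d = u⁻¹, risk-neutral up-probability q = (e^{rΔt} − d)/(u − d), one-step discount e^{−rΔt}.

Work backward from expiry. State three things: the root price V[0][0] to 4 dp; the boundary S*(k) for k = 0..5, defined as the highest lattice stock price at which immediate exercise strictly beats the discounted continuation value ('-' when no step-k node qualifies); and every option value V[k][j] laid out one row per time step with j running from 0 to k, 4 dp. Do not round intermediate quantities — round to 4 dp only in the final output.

price = 11.3652
boundary = - - 52.7053 47.4451 52.7053 58.5487
tree:
11.3652
15.6186 7.0568
20.6447 10.5444 3.5066
25.9049 15.1342 5.8819 1.0787
30.6401 20.6447 9.5556 2.1304 0.0000
34.9028 25.9049 14.8013 4.2076 0.0000 0.0000
38.7400 30.6401 20.6447 8.3100 0.0000 0.0000 0.0000

Δt=0.04983, u=1.11087, d=0.90020, q=0.49175, disc=e^(-rΔt)=0.99622
k=6 terminal: V=max(K-S,0) → 38.7400 30.6401 20.6447 8.3100 0.0000 0.0000 0.0000
k=5: j=0 S=38.4472 intr=34.9028 cont=34.6255 V=34.9028[EX]; j=1 S=47.4451 intr=25.9049 cont=25.6276 V=25.9049[EX]; j=2 S=58.5487 intr=14.8013 cont=14.5240 V=14.8013[EX]; j=3 S=72.2510 intr=1.0990 cont=4.2076 V=4.2076[hold]; j=4 S=89.1599 intr=0.0000 cont=0.0000 V=0.0000[hold]; j=5 S=110.0262 intr=0.0000 cont=0.0000 V=0.0000[hold]  S*(5)=58.5487
k=4: j=0 S=42.7099 intr=30.6401 cont=30.3629 V=30.6401[EX]; j=1 S=52.7053 intr=20.6447 cont=20.3674 V=20.6447[EX]; j=2 S=65.0400 intr=8.3100 cont=9.5556 V=9.5556[hold]; j=3 S=80.2614 intr=0.0000 cont=2.1304 V=2.1304[hold]; j=4 S=99.0451 intr=0.0000 cont=0.0000 V=0.0000[hold]  S*(4)=52.7053
k=3: j=0 S=47.4451 intr=25.9049 cont=25.6276 V=25.9049[EX]; j=1 S=58.5487 intr=14.8013 cont=15.1342 V=15.1342[hold]; j=2 S=72.2510 intr=1.0990 cont=5.8819 V=5.8819[hold]; j=3 S=89.1599 intr=0.0000 cont=1.0787 V=1.0787[hold]  S*(3)=47.4451
k=2: j=0 S=52.7053 intr=20.6447 cont=20.5305 V=20.6447[EX]; j=1 S=65.0400 intr=8.3100 cont=10.5444 V=10.5444[hold]; j=2 S=80.2614 intr=0.0000 cont=3.5066 V=3.5066[hold]  S*(2)=52.7053
k=1: j=0 S=58.5487 intr=14.8013 cont=15.6186 V=15.6186[hold]; j=1 S=72.2510 intr=1.0990 cont=7.0568 V=7.0568[hold]  S*(1)=-
k=0: j=0 S=65.0400 intr=8.3100 cont=11.3652 V=11.3652[hold]  S*(0)=-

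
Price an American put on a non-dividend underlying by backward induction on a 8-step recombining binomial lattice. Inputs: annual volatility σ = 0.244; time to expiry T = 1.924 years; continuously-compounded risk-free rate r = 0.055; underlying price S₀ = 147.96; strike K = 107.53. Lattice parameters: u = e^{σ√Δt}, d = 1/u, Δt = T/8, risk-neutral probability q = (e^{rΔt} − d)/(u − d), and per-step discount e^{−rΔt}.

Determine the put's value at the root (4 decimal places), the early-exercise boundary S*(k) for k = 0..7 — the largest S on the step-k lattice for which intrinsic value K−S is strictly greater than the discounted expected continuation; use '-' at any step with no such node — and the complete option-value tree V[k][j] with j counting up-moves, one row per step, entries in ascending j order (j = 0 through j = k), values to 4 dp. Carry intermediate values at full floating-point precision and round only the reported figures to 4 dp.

price = 2.2016
boundary = - - - - - 81.3405 72.1671 81.3405
tree:
2.2016
3.8221 0.7949
6.4878 1.5131 0.1668
10.7148 2.8374 0.3564 0.0000
17.1069 5.2174 0.7613 0.0000 0.0000
26.1895 9.3432 1.6261 0.0000 0.0000 0.0000
35.3629 16.1093 3.4736 0.0000 0.0000 0.0000 0.0000
43.5017 26.1895 7.4200 0.0000 0.0000 0.0000 0.0000 0.0000
50.7227 35.3629 15.8500 0.0000 0.0000 0.0000 0.0000 0.0000 0.0000

params: Δt=0.24050 u=1.12711 d=0.88722 q=0.52563 e^(-rΔt)=0.98686
t_8 payoffs: 50.7227 35.3629 15.8500 0.0000 0.0000 0.0000 0.0000 0.0000 0.0000
t_7: node(7,0) S=64.0283 payoff=43.5017 vs cont=42.0887 → 43.5017 [stop]  node(7,1) S=81.3405 payoff=26.1895 vs cont=24.7765 → 26.1895 [stop]  node(7,2) S=103.3337 payoff=4.1963 vs cont=7.4200 → 7.4200 [wait]  node(7,3) S=131.2734 payoff=0.0000 vs cont=0.0000 → 0.0000 [wait]  node(7,4) S=166.7676 payoff=0.0000 vs cont=0.0000 → 0.0000 [wait]  node(7,5) S=211.8589 payoff=0.0000 vs cont=0.0000 → 0.0000 [wait]  node(7,6) S=269.1422 payoff=0.0000 vs cont=0.0000 → 0.0000 [wait]  node(7,7) S=341.9139 payoff=0.0000 vs cont=0.0000 → 0.0000 [wait]  ⇒ S*(7)=81.3405
t_6: node(6,0) S=72.1671 payoff=35.3629 vs cont=33.9499 → 35.3629 [stop]  node(6,1) S=91.6800 payoff=15.8500 vs cont=16.1093 → 16.1093 [wait]  node(6,2) S=116.4687 payoff=0.0000 vs cont=3.4736 → 3.4736 [wait]  node(6,3) S=147.9600 payoff=0.0000 vs cont=0.0000 → 0.0000 [wait]  node(6,4) S=187.9660 payoff=0.0000 vs cont=0.0000 → 0.0000 [wait]  node(6,5) S=238.7890 payoff=0.0000 vs cont=0.0000 → 0.0000 [wait]  node(6,6) S=303.3536 payoff=0.0000 vs cont=0.0000 → 0.0000 [wait]  ⇒ S*(6)=72.1671
t_5: node(5,0) S=81.3405 payoff=26.1895 vs cont=24.9110 → 26.1895 [stop]  node(5,1) S=103.3337 payoff=4.1963 vs cont=9.3432 → 9.3432 [wait]  node(5,2) S=131.2734 payoff=0.0000 vs cont=1.6261 → 1.6261 [wait]  node(5,3) S=166.7676 payoff=0.0000 vs cont=0.0000 → 0.0000 [wait]  node(5,4) S=211.8589 payoff=0.0000 vs cont=0.0000 → 0.0000 [wait]  node(5,5) S=269.1422 payoff=0.0000 vs cont=0.0000 → 0.0000 [wait]  ⇒ S*(5)=81.3405
t_4: node(4,0) S=91.6800 payoff=15.8500 vs cont=17.1069 → 17.1069 [wait]  node(4,1) S=116.4687 payoff=0.0000 vs cont=5.2174 → 5.2174 [wait]  node(4,2) S=147.9600 payoff=0.0000 vs cont=0.7613 → 0.7613 [wait]  node(4,3) S=187.9660 payoff=0.0000 vs cont=0.0000 → 0.0000 [wait]  node(4,4) S=238.7890 payoff=0.0000 vs cont=0.0000 → 0.0000 [wait]  ⇒ S*(4)=-
t_3: node(3,0) S=103.3337 payoff=4.1963 vs cont=10.7148 → 10.7148 [wait]  node(3,1) S=131.2734 payoff=0.0000 vs cont=2.8374 → 2.8374 [wait]  node(3,2) S=166.7676 payoff=0.0000 vs cont=0.3564 → 0.3564 [wait]  node(3,3) S=211.8589 payoff=0.0000 vs cont=0.0000 → 0.0000 [wait]  ⇒ S*(3)=-
t_2: node(2,0) S=116.4687 payoff=0.0000 vs cont=6.4878 → 6.4878 [wait]  node(2,1) S=147.9600 payoff=0.0000 vs cont=1.5131 → 1.5131 [wait]  node(2,2) S=187.9660 payoff=0.0000 vs cont=0.1668 → 0.1668 [wait]  ⇒ S*(2)=-
t_1: node(1,0) S=131.2734 payoff=0.0000 vs cont=3.8221 → 3.8221 [wait]  node(1,1) S=166.7676 payoff=0.0000 vs cont=0.7949 → 0.7949 [wait]  ⇒ S*(1)=-
t_0: node(0,0) S=147.9600 payoff=0.0000 vs cont=2.2016 → 2.2016 [wait]  ⇒ S*(0)=-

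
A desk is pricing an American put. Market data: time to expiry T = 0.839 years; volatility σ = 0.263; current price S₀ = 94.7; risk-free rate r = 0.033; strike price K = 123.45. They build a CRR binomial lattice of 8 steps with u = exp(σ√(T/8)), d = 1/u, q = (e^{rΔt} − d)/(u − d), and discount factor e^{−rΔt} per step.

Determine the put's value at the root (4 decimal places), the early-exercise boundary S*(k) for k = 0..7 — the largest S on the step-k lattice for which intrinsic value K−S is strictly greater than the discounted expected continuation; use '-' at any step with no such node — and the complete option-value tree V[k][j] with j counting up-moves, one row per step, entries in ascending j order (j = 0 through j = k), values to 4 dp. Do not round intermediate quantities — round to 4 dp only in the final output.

price = 29.1886
boundary = - 86.9682 79.8677 86.9682 94.7000 86.9682 94.7000 103.1191
tree:
29.1886
36.4818 22.0704
43.5823 28.8796 15.3886
50.1030 36.4818 21.4490 9.4120
56.0914 43.5823 28.7500 14.2692 4.6017
61.5909 50.1030 36.4818 20.7786 7.8341 1.3889
66.6414 56.0914 43.5823 28.7500 12.9211 2.7821 0.0000
71.2795 61.5909 50.1030 36.4818 20.3309 5.5729 0.0000 0.0000
75.5390 66.6414 56.0914 43.5823 28.7500 11.1632 0.0000 0.0000 0.0000

Δt=0.10487  u=1.08890  d=0.91836  q=0.49905  discount=0.99655
step 8 (expiry): payoffs max(K−S,0) = 75.5390 66.6414 56.0914 43.5823 28.7500 11.1632 0.0000 0.0000 0.0000
step 7: (k=7,j=0): S=52.1705, (K−S)⁺=71.2795, hold=70.8530 ⇒ V=71.2795 exercise | (k=7,j=1): S=61.8591, (K−S)⁺=61.5909, hold=61.1644 ⇒ V=61.5909 exercise | (k=7,j=2): S=73.3470, (K−S)⁺=50.1030, hold=49.6765 ⇒ V=50.1030 exercise | (k=7,j=3): S=86.9682, (K−S)⁺=36.4818, hold=36.0553 ⇒ V=36.4818 exercise | (k=7,j=4): S=103.1191, (K−S)⁺=20.3309, hold=19.9044 ⇒ V=20.3309 exercise | (k=7,j=5): S=122.2694, (K−S)⁺=1.1806, hold=5.5729 ⇒ V=5.5729 continue | (k=7,j=6): S=144.9761, (K−S)⁺=0.0000, hold=0.0000 ⇒ V=0.0000 continue | (k=7,j=7): S=171.8997, (K−S)⁺=0.0000, hold=0.0000 ⇒ V=0.0000 continue  boundary S*=103.1191
step 6: (k=6,j=0): S=56.8086, (K−S)⁺=66.6414, hold=66.2149 ⇒ V=66.6414 exercise | (k=6,j=1): S=67.3586, (K−S)⁺=56.0914, hold=55.6649 ⇒ V=56.0914 exercise | (k=6,j=2): S=79.8677, (K−S)⁺=43.5823, hold=43.1558 ⇒ V=43.5823 exercise | (k=6,j=3): S=94.7000, (K−S)⁺=28.7500, hold=28.3235 ⇒ V=28.7500 exercise | (k=6,j=4): S=112.2868, (K−S)⁺=11.1632, hold=12.9211 ⇒ V=12.9211 continue | (k=6,j=5): S=133.1396, (K−S)⁺=0.0000, hold=2.7821 ⇒ V=2.7821 continue | (k=6,j=6): S=157.8650, (K−S)⁺=0.0000, hold=0.0000 ⇒ V=0.0000 continue  boundary S*=94.7000
step 5: (k=5,j=0): S=61.8591, (K−S)⁺=61.5909, hold=61.1644 ⇒ V=61.5909 exercise | (k=5,j=1): S=73.3470, (K−S)⁺=50.1030, hold=49.6765 ⇒ V=50.1030 exercise | (k=5,j=2): S=86.9682, (K−S)⁺=36.4818, hold=36.0553 ⇒ V=36.4818 exercise | (k=5,j=3): S=103.1191, (K−S)⁺=20.3309, hold=20.7786 ⇒ V=20.7786 continue | (k=5,j=4): S=122.2694, (K−S)⁺=1.1806, hold=7.8341 ⇒ V=7.8341 continue | (k=5,j=5): S=144.9761, (K−S)⁺=0.0000, hold=1.3889 ⇒ V=1.3889 continue  boundary S*=86.9682
step 4: (k=4,j=0): S=67.3586, (K−S)⁺=56.0914, hold=55.6649 ⇒ V=56.0914 exercise | (k=4,j=1): S=79.8677, (K−S)⁺=43.5823, hold=43.1558 ⇒ V=43.5823 exercise | (k=4,j=2): S=94.7000, (K−S)⁺=28.7500, hold=28.5462 ⇒ V=28.7500 exercise | (k=4,j=3): S=112.2868, (K−S)⁺=11.1632, hold=14.2692 ⇒ V=14.2692 continue | (k=4,j=4): S=133.1396, (K−S)⁺=0.0000, hold=4.6017 ⇒ V=4.6017 continue  boundary S*=94.7000
step 3: (k=3,j=0): S=73.3470, (K−S)⁺=50.1030, hold=49.6765 ⇒ V=50.1030 exercise | (k=3,j=1): S=86.9682, (K−S)⁺=36.4818, hold=36.0553 ⇒ V=36.4818 exercise | (k=3,j=2): S=103.1191, (K−S)⁺=20.3309, hold=21.4490 ⇒ V=21.4490 continue | (k=3,j=3): S=122.2694, (K−S)⁺=1.1806, hold=9.4120 ⇒ V=9.4120 continue  boundary S*=86.9682
step 2: (k=2,j=0): S=79.8677, (K−S)⁺=43.5823, hold=43.1558 ⇒ V=43.5823 exercise | (k=2,j=1): S=94.7000, (K−S)⁺=28.7500, hold=28.8796 ⇒ V=28.8796 continue | (k=2,j=2): S=112.2868, (K−S)⁺=11.1632, hold=15.3886 ⇒ V=15.3886 continue  boundary S*=79.8677
step 1: (k=1,j=0): S=86.9682, (K−S)⁺=36.4818, hold=36.1197 ⇒ V=36.4818 exercise | (k=1,j=1): S=103.1191, (K−S)⁺=20.3309, hold=22.0704 ⇒ V=22.0704 continue  boundary S*=86.9682
step 0: (k=0,j=0): S=94.7000, (K−S)⁺=28.7500, hold=29.1886 ⇒ V=29.1886 continue  boundary S*=-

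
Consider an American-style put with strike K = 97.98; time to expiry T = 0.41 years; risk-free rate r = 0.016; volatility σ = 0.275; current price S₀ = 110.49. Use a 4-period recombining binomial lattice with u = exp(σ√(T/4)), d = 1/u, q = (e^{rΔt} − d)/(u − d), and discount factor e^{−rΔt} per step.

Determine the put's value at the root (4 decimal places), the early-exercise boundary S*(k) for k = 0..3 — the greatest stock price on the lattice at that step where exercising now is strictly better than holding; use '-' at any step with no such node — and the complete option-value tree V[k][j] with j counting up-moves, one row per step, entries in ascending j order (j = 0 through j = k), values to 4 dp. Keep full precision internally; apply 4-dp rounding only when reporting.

price = 2.8047
boundary = - - - 84.8425
tree:
2.8047
4.8004 0.7146
8.0515 1.3961 0.0000
13.1375 2.7277 0.0000 0.0000
20.2879 5.3291 0.0000 0.0000 0.0000

Δt=0.10250, u=1.09204, d=0.91572, q=0.48731, disc=e^(-rΔt)=0.99836
k=4 terminal: V=max(K-S,0) → 20.2879 5.3291 0.0000 0.0000 0.0000
k=3: j=0 S=84.8425 intr=13.1375 cont=12.9770 V=13.1375[EX]; j=1 S=101.1781 intr=0.0000 cont=2.7277 V=2.7277[hold]; j=2 S=120.6590 intr=0.0000 cont=0.0000 V=0.0000[hold]; j=3 S=143.8907 intr=0.0000 cont=0.0000 V=0.0000[hold]  S*(3)=84.8425
k=2: j=0 S=92.6509 intr=5.3291 cont=8.0515 V=8.0515[hold]; j=1 S=110.4900 intr=0.0000 cont=1.3961 V=1.3961[hold]; j=2 S=131.7638 intr=0.0000 cont=0.0000 V=0.0000[hold]  S*(2)=-
k=1: j=0 S=101.1781 intr=0.0000 cont=4.8004 V=4.8004[hold]; j=1 S=120.6590 intr=0.0000 cont=0.7146 V=0.7146[hold]  S*(1)=-
k=0: j=0 S=110.4900 intr=0.0000 cont=2.8047 V=2.8047[hold]  S*(0)=-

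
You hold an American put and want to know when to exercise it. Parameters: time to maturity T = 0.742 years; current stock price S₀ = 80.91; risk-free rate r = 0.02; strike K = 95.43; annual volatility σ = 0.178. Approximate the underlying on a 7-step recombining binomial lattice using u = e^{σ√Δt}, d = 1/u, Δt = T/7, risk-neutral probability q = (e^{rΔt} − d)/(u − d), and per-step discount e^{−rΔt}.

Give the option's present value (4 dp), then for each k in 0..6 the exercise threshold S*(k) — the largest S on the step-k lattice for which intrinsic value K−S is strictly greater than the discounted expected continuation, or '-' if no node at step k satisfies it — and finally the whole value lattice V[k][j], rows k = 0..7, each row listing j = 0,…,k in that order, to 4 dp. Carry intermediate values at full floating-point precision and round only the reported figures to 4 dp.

params: Δt=0.10600 u=1.05966 d=0.94369 q=0.50382 e^(-rΔt)=0.99788
t_7 payoffs: 41.5010 34.8736 27.4319 19.0757 9.6925 0.0000 0.0000 0.0000
t_6: node(6,0) S=57.1467 payoff=38.2833 vs cont=38.0812 → 38.2833 [stop]  node(6,1) S=64.1694 payoff=31.2606 vs cont=31.0585 → 31.2606 [stop]  node(6,2) S=72.0552 payoff=23.3748 vs cont=23.1727 → 23.3748 [stop]  node(6,3) S=80.9100 payoff=14.5200 vs cont=14.3179 → 14.5200 [stop]  node(6,4) S=90.8530 payoff=4.5770 vs cont=4.7991 → 4.7991 [wait]  node(6,5) S=102.0179 payoff=0.0000 vs cont=0.0000 → 0.0000 [wait]  node(6,6) S=114.5548 payoff=0.0000 vs cont=0.0000 → 0.0000 [wait]  ⇒ S*(6)=80.9100
t_5: node(5,0) S=60.5564 payoff=34.8736 vs cont=34.6715 → 34.8736 [stop]  node(5,1) S=67.9981 payoff=27.4319 vs cont=27.2298 → 27.4319 [stop]  node(5,2) S=76.3543 payoff=19.0757 vs cont=18.8736 → 19.0757 [stop]  node(5,3) S=85.7375 payoff=9.6925 vs cont=9.6021 → 9.6925 [stop]  node(5,4) S=96.2737 payoff=0.0000 vs cont=2.3762 → 2.3762 [wait]  node(5,5) S=108.1047 payoff=0.0000 vs cont=0.0000 → 0.0000 [wait]  ⇒ S*(5)=85.7375
t_4: node(4,0) S=64.1694 payoff=31.2606 vs cont=31.0585 → 31.2606 [stop]  node(4,1) S=72.0552 payoff=23.3748 vs cont=23.1727 → 23.3748 [stop]  node(4,2) S=80.9100 payoff=14.5200 vs cont=14.3179 → 14.5200 [stop]  node(4,3) S=90.8530 payoff=4.5770 vs cont=5.9937 → 5.9937 [wait]  node(4,4) S=102.0179 payoff=0.0000 vs cont=1.1765 → 1.1765 [wait]  ⇒ S*(4)=80.9100
t_3: node(3,0) S=67.9981 payoff=27.4319 vs cont=27.2298 → 27.4319 [stop]  node(3,1) S=76.3543 payoff=19.0757 vs cont=18.8736 → 19.0757 [stop]  node(3,2) S=85.7375 payoff=9.6925 vs cont=10.2027 → 10.2027 [wait]  node(3,3) S=96.2737 payoff=0.0000 vs cont=3.5592 → 3.5592 [wait]  ⇒ S*(3)=76.3543
t_2: node(2,0) S=72.0552 payoff=23.3748 vs cont=23.1727 → 23.3748 [stop]  node(2,1) S=80.9100 payoff=14.5200 vs cont=14.5744 → 14.5744 [wait]  node(2,2) S=90.8530 payoff=4.5770 vs cont=6.8411 → 6.8411 [wait]  ⇒ S*(2)=72.0552
t_1: node(1,0) S=76.3543 payoff=19.0757 vs cont=18.9009 → 19.0757 [stop]  node(1,1) S=85.7375 payoff=9.6925 vs cont=10.6556 → 10.6556 [wait]  ⇒ S*(1)=76.3543
t_0: node(0,0) S=80.9100 payoff=14.5200 vs cont=14.8021 → 14.8021 [wait]  ⇒ S*(0)=-

price = 14.8021
boundary = - 76.3543 72.0552 76.3543 80.9100 85.7375 80.9100
tree:
14.8021
19.0757 10.6556
23.3748 14.5744 6.8411
27.4319 19.0757 10.2027 3.5592
31.2606 23.3748 14.5200 5.9937 1.1765
34.8736 27.4319 19.0757 9.6925 2.3762 0.0000
38.2833 31.2606 23.3748 14.5200 4.7991 0.0000 0.0000
41.5010 34.8736 27.4319 19.0757 9.6925 0.0000 0.0000 0.0000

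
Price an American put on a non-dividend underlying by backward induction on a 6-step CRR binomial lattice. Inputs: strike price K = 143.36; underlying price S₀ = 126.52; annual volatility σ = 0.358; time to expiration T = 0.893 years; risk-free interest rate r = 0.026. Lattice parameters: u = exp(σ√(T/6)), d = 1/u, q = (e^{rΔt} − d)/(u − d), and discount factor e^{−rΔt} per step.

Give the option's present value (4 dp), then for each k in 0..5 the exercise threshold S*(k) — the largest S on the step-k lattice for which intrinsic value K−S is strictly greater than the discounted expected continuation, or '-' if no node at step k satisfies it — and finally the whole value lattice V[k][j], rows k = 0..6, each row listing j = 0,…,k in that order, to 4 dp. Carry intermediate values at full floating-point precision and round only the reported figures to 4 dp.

price = 26.6757
boundary = - - - 83.6016 95.9834 110.1990
tree:
26.6757
36.3055 16.4389
47.5906 24.3499 7.9850
59.7584 34.7681 13.2387 2.3470
70.5429 47.3766 21.3636 4.5268 0.0000
79.9363 59.7584 33.1610 8.7311 0.0000 0.0000
88.1179 70.5429 47.3766 16.8400 0.0000 0.0000 0.0000

Δt=0.14883  u=1.14810  d=0.87100  q=0.47952  discount=0.99614
step 6 (expiry): payoffs max(K−S,0) = 88.1179 70.5429 47.3766 16.8400 0.0000 0.0000 0.0000
step 5: (k=5,j=0): S=63.4237, (K−S)⁺=79.9363, hold=79.3826 ⇒ V=79.9363 exercise | (k=5,j=1): S=83.6016, (K−S)⁺=59.7584, hold=59.2047 ⇒ V=59.7584 exercise | (k=5,j=2): S=110.1990, (K−S)⁺=33.1610, hold=32.6073 ⇒ V=33.1610 exercise | (k=5,j=3): S=145.2582, (K−S)⁺=0.0000, hold=8.7311 ⇒ V=8.7311 continue | (k=5,j=4): S=191.4713, (K−S)⁺=0.0000, hold=0.0000 ⇒ V=0.0000 continue | (k=5,j=5): S=252.3869, (K−S)⁺=0.0000, hold=0.0000 ⇒ V=0.0000 continue  boundary S*=110.1990
step 4: (k=4,j=0): S=72.8171, (K−S)⁺=70.5429, hold=69.9893 ⇒ V=70.5429 exercise | (k=4,j=1): S=95.9834, (K−S)⁺=47.3766, hold=46.8229 ⇒ V=47.3766 exercise | (k=4,j=2): S=126.5200, (K−S)⁺=16.8400, hold=21.3636 ⇒ V=21.3636 continue | (k=4,j=3): S=166.7716, (K−S)⁺=0.0000, hold=4.5268 ⇒ V=4.5268 continue | (k=4,j=4): S=219.8291, (K−S)⁺=0.0000, hold=0.0000 ⇒ V=0.0000 continue  boundary S*=95.9834
step 3: (k=3,j=0): S=83.6016, (K−S)⁺=59.7584, hold=59.2047 ⇒ V=59.7584 exercise | (k=3,j=1): S=110.1990, (K−S)⁺=33.1610, hold=34.7681 ⇒ V=34.7681 continue | (k=3,j=2): S=145.2582, (K−S)⁺=0.0000, hold=13.2387 ⇒ V=13.2387 continue | (k=3,j=3): S=191.4713, (K−S)⁺=0.0000, hold=2.3470 ⇒ V=2.3470 continue  boundary S*=83.6016
step 2: (k=2,j=0): S=95.9834, (K−S)⁺=47.3766, hold=47.5906 ⇒ V=47.5906 continue | (k=2,j=1): S=126.5200, (K−S)⁺=16.8400, hold=24.3499 ⇒ V=24.3499 continue | (k=2,j=2): S=166.7716, (K−S)⁺=0.0000, hold=7.9850 ⇒ V=7.9850 continue  boundary S*=-
step 1: (k=1,j=0): S=110.1990, (K−S)⁺=33.1610, hold=36.3055 ⇒ V=36.3055 continue | (k=1,j=1): S=145.2582, (K−S)⁺=0.0000, hold=16.4389 ⇒ V=16.4389 continue  boundary S*=-
step 0: (k=0,j=0): S=126.5200, (K−S)⁺=16.8400, hold=26.6757 ⇒ V=26.6757 continue  boundary S*=-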